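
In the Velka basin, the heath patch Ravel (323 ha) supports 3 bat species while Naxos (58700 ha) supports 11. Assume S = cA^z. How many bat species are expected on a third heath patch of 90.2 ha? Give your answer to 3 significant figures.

z = ln(11/3) / ln(58700/323) = 1.2993 / 5.2025 = 0.2497
c = 3 / 323^0.2497 = 3 / 4.233 = 0.7087
S₃ = 0.7087 × 90.2^0.2497 = 0.7087 × 3.078 ≈ 2.182

2.18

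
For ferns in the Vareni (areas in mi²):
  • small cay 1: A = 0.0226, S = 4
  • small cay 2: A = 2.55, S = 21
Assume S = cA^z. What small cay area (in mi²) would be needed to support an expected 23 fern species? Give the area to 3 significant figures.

z = ln(21/4) / ln(2.55/0.0226) = 1.6582 / 4.7259 = 0.3509
c = 4 / 0.0226^0.3509 = 4 / 0.2645 = 15.12
A = (23/15.12)^(1/0.3509) ⇒ ln A = ln(1.521)/0.3509 = 1.1954
A = e^1.1954 ≈ 3.305 mi²

3.30 mi²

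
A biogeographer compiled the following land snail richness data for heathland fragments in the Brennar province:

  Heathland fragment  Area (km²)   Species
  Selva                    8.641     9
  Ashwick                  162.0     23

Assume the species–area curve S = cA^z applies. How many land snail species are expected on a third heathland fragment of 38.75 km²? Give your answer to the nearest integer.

15

z = ln(23/9) / ln(162/8.641) = 0.9383 / 2.9311 = 0.3201
c = 9 / 8.641^0.3201 = 9 / 1.994 = 4.513
S₃ = 4.513 × 38.75^0.3201 = 4.513 × 3.224 ≈ 14.55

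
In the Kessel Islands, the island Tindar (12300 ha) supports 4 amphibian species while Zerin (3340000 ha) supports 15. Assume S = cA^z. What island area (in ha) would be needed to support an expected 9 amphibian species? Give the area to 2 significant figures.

z = ln(15/4) / ln(3340000/12300) = 1.3218 / 5.6041 = 0.2359
c = 4 / 12300^0.2359 = 4 / 9.218 = 0.4339
A = (9/0.4339)^(1/0.2359) ⇒ ln A = ln(20.74)/0.2359 = 12.8556
A = e^12.8556 ≈ 382937 ha

380000 ha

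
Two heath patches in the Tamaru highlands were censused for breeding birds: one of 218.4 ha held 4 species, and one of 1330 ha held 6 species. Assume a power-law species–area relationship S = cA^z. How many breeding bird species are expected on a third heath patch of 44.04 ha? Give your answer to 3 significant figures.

z = ln(6/4) / ln(1330/218.4) = 0.4055 / 1.8066 = 0.2244
c = 4 / 218.4^0.2244 = 4 / 3.35 = 1.194
S₃ = 1.194 × 44.04^0.2244 = 1.194 × 2.338 ≈ 2.792

2.79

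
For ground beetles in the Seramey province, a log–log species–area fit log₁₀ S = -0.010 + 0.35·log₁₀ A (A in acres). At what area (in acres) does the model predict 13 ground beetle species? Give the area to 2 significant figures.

1600 acres

13 = 0.9772 × A^0.35  ⇒  A^0.35 = 13/0.9772 = 13.3
ln A = ln(13.3) / 0.35 = 2.5880 / 0.35 = 7.3942
A = e^7.3942 ≈ 1627 acres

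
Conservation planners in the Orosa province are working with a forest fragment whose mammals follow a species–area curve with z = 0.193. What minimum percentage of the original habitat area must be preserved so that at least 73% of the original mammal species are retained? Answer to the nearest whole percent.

20%

Need (A_new/A_old)^0.193 = 0.73, so A_new/A_old = 0.73^(1/0.193) = 0.73^5.181
ln(A_new/A_old) = ln 0.73 / 0.193 = -0.3147 / 0.193 = -1.6306
A_new/A_old = e^-1.6306 ≈ 0.1958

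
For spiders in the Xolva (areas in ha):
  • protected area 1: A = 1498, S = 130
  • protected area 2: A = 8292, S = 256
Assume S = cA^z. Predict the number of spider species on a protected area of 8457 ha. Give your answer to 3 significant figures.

z = ln(256/130) / ln(8292/1498) = 0.6776 / 1.7112 = 0.3960
c = 130 / 1498^0.3960 = 130 / 18.09 = 7.185
S₃ = 7.185 × 8457^0.3960 = 7.185 × 35.91 ≈ 258

258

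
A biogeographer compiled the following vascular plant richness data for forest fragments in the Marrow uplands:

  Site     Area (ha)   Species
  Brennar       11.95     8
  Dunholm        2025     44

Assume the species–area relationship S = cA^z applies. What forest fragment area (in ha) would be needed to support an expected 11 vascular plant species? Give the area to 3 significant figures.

31.2 ha

z = ln(44/8) / ln(2025/11.95) = 1.7047 / 5.1326 = 0.3321
c = 8 / 11.95^0.3321 = 8 / 2.279 = 3.51
A = (11/3.51)^(1/0.3321) ⇒ ln A = ln(3.134)/0.3321 = 3.4395
A = e^3.4395 ≈ 31.17 ha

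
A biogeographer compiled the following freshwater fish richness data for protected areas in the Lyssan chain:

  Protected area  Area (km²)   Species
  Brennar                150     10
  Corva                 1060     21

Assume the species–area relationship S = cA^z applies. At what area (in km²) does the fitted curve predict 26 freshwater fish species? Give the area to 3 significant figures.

z = ln(21/10) / ln(1060/150) = 0.7419 / 1.9554 = 0.3794
c = 10 / 150^0.3794 = 10 / 6.694 = 1.494
A = (26/1.494)^(1/0.3794) ⇒ ln A = ln(17.4)/0.3794 = 7.5289
A = e^7.5289 ≈ 1861 km²

1860 km²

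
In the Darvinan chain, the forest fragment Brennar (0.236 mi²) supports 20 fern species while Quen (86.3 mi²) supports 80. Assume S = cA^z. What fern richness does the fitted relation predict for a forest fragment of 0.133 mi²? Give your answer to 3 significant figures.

z = ln(80/20) / ln(86.3/0.236) = 1.3863 / 5.9018 = 0.2349
c = 20 / 0.236^0.2349 = 20 / 0.7124 = 28.08
S₃ = 28.08 × 0.133^0.2349 = 28.08 × 0.6226 ≈ 17.48

17.5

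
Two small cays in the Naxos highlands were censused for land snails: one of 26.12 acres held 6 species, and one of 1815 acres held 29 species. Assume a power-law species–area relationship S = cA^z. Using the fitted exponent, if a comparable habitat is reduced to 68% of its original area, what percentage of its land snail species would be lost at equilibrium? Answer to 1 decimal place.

z = ln(29/6) / ln(1815/26.12) = 1.5755 / 4.2411 = 0.3715
S_new/S_old = (A_new/A_old)^z = 0.68^0.3715 = exp(0.3715 × -0.3857) = 0.8665
Fraction lost = 1 − 0.8665 = 0.1335

13.3%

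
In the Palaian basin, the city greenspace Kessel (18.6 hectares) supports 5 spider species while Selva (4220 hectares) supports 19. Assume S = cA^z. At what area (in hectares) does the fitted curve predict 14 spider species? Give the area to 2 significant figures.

z = ln(19/5) / ln(4220/18.6) = 1.3350 / 5.4244 = 0.2461
c = 5 / 18.6^0.2461 = 5 / 2.053 = 2.435
A = (14/2.435)^(1/0.2461) ⇒ ln A = ln(5.749)/0.2461 = 7.1068
A = e^7.1068 ≈ 1220 hectares

1200 hectares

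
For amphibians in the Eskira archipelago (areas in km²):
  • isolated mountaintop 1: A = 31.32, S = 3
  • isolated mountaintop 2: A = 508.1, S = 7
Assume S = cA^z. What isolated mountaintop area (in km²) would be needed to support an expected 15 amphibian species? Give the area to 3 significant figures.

6230 km²

z = ln(7/3) / ln(508.1/31.32) = 0.8473 / 2.7864 = 0.3041
c = 3 / 31.32^0.3041 = 3 / 2.85 = 1.053
A = (15/1.053)^(1/0.3041) ⇒ ln A = ln(14.25)/0.3041 = 8.7370
A = e^8.7370 ≈ 6229 km²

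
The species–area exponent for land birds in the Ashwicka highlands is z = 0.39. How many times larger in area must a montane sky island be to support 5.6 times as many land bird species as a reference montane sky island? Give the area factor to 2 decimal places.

(A₂/A₁)^0.39 = 5.6, so A₂/A₁ = 5.6^(1/0.39) = 5.6^2.564
ln(A₂/A₁) = ln 5.6 / 0.39 = 1.7228 / 0.39 = 4.4174
A₂/A₁ = e^4.4174 ≈ 82.88

82.88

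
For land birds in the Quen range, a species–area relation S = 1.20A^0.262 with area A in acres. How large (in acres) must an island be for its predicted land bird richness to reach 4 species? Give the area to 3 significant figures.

4 = 1.2 × A^0.262  ⇒  A^0.262 = 4/1.2 = 3.333
ln A = ln(3.333) / 0.262 = 1.2040 / 0.262 = 4.5953
A = e^4.5953 ≈ 99.02 acres

99.0 acres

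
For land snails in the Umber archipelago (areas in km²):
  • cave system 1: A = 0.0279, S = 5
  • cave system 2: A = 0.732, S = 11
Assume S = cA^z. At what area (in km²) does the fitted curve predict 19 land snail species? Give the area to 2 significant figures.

z = ln(11/5) / ln(0.732/0.0279) = 0.7885 / 3.2672 = 0.2413
c = 5 / 0.0279^0.2413 = 5 / 0.4216 = 11.86
A = (19/11.86)^(1/0.2413) ⇒ ln A = ln(1.602)/0.2413 = 1.9528
A = e^1.9528 ≈ 7.048 km²

7.0 km²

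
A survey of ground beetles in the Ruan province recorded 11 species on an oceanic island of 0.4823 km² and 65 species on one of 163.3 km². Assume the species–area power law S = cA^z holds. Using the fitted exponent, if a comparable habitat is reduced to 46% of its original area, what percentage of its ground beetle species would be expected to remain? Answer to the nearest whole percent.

79%

z = ln(65/11) / ln(163.3/0.4823) = 1.7765 / 5.8248 = 0.3050
S_new/S_old = (A_new/A_old)^z = 0.46^0.3050 = exp(0.3050 × -0.7765) = 0.7891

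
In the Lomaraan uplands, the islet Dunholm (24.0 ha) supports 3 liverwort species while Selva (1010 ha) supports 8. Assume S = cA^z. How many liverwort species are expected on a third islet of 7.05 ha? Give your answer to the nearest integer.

z = ln(8/3) / ln(1010/24) = 0.9808 / 3.7397 = 0.2623
c = 3 / 24^0.2623 = 3 / 2.301 = 1.304
S₃ = 1.304 × 7.05^0.2623 = 1.304 × 1.669 ≈ 2.176

2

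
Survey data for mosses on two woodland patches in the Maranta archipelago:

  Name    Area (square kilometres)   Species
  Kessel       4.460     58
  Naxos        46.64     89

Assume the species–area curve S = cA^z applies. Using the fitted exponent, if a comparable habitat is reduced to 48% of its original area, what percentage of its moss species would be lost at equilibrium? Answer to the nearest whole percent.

13%

z = ln(89/58) / ln(46.64/4.46) = 0.4282 / 2.3473 = 0.1824
S_new/S_old = (A_new/A_old)^z = 0.48^0.1824 = exp(0.1824 × -0.7340) = 0.8747
Fraction lost = 1 − 0.8747 = 0.1253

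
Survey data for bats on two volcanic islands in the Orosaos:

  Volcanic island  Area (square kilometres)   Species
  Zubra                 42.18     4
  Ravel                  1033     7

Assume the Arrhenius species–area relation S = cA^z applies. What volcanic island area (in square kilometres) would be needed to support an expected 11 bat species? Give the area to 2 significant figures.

14000 square kilometres

z = ln(7/4) / ln(1033/42.18) = 0.5596 / 3.1983 = 0.1750
c = 4 / 42.18^0.1750 = 4 / 1.925 = 2.078
A = (11/2.078)^(1/0.1750) ⇒ ln A = ln(5.293)/0.1750 = 9.5234
A = e^9.5234 ≈ 13676 square kilometres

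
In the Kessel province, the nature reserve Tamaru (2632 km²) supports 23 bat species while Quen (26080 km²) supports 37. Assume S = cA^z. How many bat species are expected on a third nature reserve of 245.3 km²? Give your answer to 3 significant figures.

z = ln(37/23) / ln(26080/2632) = 0.4754 / 2.2934 = 0.2073
c = 23 / 2632^0.2073 = 23 / 5.117 = 4.495
S₃ = 4.495 × 245.3^0.2073 = 4.495 × 3.129 ≈ 14.06

14.1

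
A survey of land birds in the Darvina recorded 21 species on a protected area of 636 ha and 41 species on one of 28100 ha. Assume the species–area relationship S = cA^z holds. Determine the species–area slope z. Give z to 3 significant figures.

0.177

Taking logs: ln S = ln c + z ln A, so z = (ln S₂ − ln S₁)/(ln A₂ − ln A₁).
z = ln(41/21) / ln(28100/636) = ln(1.952) / ln(44.18) = 0.6690 / 3.7883 = 0.1766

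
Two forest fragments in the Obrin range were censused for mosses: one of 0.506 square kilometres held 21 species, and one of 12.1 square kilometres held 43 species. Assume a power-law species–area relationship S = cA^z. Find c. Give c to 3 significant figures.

24.5

z = ln(S₂/S₁) / ln(A₂/A₁) = ln(43/21) / ln(12.1/0.506) = 0.7167 / 3.1744 = 0.2258
c = S₁ / A₁^z = 21 / 0.506^0.2258 = 21 / 0.8574 = 24.49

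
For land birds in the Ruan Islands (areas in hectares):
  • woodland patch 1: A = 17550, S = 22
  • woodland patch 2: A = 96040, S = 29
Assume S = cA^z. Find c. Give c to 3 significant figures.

z = ln(S₂/S₁) / ln(A₂/A₁) = ln(29/22) / ln(96040/17550) = 0.2763 / 1.6997 = 0.1625
c = S₁ / A₁^z = 22 / 17550^0.1625 = 22 / 4.896 = 4.494

4.49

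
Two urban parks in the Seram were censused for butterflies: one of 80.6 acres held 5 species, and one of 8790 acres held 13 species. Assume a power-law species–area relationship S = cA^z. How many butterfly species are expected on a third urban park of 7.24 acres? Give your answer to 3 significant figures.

z = ln(13/5) / ln(8790/80.6) = 0.9555 / 4.6919 = 0.2037
c = 5 / 80.6^0.2037 = 5 / 2.445 = 2.045
S₃ = 2.045 × 7.24^0.2037 = 2.045 × 1.497 ≈ 3.061

3.06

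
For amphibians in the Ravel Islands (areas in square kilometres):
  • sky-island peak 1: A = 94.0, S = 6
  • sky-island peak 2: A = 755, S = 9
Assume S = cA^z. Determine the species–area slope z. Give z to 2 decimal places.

Taking logs: ln S = ln c + z ln A, so z = (ln S₂ − ln S₁)/(ln A₂ − ln A₁).
z = ln(9/6) / ln(755/94) = ln(1.5) / ln(8.032) = 0.4055 / 2.0834 = 0.1946

0.19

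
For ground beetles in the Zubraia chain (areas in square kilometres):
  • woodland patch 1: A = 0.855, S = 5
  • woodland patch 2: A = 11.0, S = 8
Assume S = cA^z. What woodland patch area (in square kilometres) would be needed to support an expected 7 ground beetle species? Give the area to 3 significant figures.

5.32 square kilometres

z = ln(8/5) / ln(11/0.855) = 0.4700 / 2.5545 = 0.1840
c = 5 / 0.855^0.1840 = 5 / 0.9716 = 5.146
A = (7/5.146)^(1/0.1840) ⇒ ln A = ln(1.36)/0.1840 = 1.6721
A = e^1.6721 ≈ 5.323 square kilometres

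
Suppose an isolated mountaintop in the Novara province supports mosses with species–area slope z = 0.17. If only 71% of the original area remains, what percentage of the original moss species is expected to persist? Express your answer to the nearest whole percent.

94%

S_new/S_old = (A_new/A_old)^z = 0.71^0.17
= exp(0.17 × ln 0.71) = exp(0.17 × -0.3425) = exp(-0.0582) ≈ 0.9434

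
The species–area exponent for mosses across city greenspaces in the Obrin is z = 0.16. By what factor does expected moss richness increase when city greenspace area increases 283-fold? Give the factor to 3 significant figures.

S₂/S₁ = (A₂/A₁)^z = 283^0.16
ln(S₂/S₁) = 0.16 × ln 283 = 0.16 × 5.6454 = 0.9033
S₂/S₁ = e^0.9033 ≈ 2.468

2.47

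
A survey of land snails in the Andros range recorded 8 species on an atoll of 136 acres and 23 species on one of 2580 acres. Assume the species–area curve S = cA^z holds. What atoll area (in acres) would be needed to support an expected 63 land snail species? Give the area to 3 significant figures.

42800 acres

z = ln(23/8) / ln(2580/136) = 1.0561 / 2.9429 = 0.3588
c = 8 / 136^0.3588 = 8 / 5.829 = 1.372
A = (63/1.372)^(1/0.3588) ⇒ ln A = ln(45.91)/0.3588 = 10.6635
A = e^10.6635 ≈ 42767 acres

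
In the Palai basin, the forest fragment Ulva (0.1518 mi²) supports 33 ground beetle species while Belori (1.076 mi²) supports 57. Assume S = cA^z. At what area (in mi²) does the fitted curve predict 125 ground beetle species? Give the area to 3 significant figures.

17.9 mi²

z = ln(57/33) / ln(1.076/0.1518) = 0.5465 / 1.9584 = 0.2791
c = 33 / 0.1518^0.2791 = 33 / 0.5909 = 55.85
A = (125/55.85)^(1/0.2791) ⇒ ln A = ln(2.238)/0.2791 = 2.8871
A = e^2.8871 ≈ 17.94 mi²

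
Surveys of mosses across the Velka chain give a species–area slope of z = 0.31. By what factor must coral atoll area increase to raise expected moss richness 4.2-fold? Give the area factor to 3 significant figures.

(A₂/A₁)^0.31 = 4.2, so A₂/A₁ = 4.2^(1/0.31) = 4.2^3.226
ln(A₂/A₁) = ln 4.2 / 0.31 = 1.4351 / 0.31 = 4.6293
A₂/A₁ = e^4.6293 ≈ 102.4

102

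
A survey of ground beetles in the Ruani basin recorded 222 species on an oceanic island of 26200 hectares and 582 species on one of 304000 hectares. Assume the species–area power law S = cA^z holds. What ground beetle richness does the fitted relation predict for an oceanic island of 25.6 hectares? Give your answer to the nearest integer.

z = ln(582/222) / ln(304000/26200) = 0.9638 / 2.4513 = 0.3932
c = 222 / 26200^0.3932 = 222 / 54.6 = 4.066
S₃ = 4.066 × 25.6^0.3932 = 4.066 × 3.578 ≈ 14.55

15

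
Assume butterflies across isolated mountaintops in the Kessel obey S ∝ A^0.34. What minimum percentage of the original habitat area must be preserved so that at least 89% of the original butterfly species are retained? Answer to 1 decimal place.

Need (A_new/A_old)^0.34 = 0.89, so A_new/A_old = 0.89^(1/0.34) = 0.89^2.941
ln(A_new/A_old) = ln 0.89 / 0.34 = -0.1165 / 0.34 = -0.3427
A_new/A_old = e^-0.3427 ≈ 0.7098

71.0%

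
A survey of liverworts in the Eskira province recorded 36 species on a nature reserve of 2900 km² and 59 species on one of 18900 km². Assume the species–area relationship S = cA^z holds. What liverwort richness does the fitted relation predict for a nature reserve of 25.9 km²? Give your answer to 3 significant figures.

z = ln(59/36) / ln(18900/2900) = 0.4940 / 1.8745 = 0.2636
c = 36 / 2900^0.2636 = 36 / 8.176 = 4.403
S₃ = 4.403 × 25.9^0.2636 = 4.403 × 2.358 ≈ 10.38

10.4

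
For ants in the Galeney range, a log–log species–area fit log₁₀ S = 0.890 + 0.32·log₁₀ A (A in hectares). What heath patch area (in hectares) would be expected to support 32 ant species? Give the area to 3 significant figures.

32 = 7.762 × A^0.32  ⇒  A^0.32 = 32/7.762 = 4.122
ln A = ln(4.122) / 0.32 = 1.4164 / 0.32 = 4.4264
A = e^4.4264 ≈ 83.63 hectares

83.6 hectares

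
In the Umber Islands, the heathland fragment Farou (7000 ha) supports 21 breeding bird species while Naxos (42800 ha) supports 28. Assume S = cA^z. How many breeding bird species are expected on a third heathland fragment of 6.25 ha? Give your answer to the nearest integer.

7

z = ln(28/21) / ln(42800/7000) = 0.2877 / 1.8106 = 0.1589
c = 21 / 7000^0.1589 = 21 / 4.083 = 5.144
S₃ = 5.144 × 6.25^0.1589 = 5.144 × 1.338 ≈ 6.882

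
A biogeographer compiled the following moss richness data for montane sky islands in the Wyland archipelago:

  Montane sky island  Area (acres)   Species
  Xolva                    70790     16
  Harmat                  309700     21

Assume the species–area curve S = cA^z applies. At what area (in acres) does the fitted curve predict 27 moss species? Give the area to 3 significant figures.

1210000 acres

z = ln(21/16) / ln(309700/70790) = 0.2719 / 1.4759 = 0.1843
c = 16 / 70790^0.1843 = 16 / 7.827 = 2.044
A = (27/2.044)^(1/0.1843) ⇒ ln A = ln(13.21)/0.1843 = 14.0073
A = e^14.0073 ≈ 1211460 acres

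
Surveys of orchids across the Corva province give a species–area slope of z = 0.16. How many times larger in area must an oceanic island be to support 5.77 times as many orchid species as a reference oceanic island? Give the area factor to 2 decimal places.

57193.78

(A₂/A₁)^0.16 = 5.77, so A₂/A₁ = 5.77^(1/0.16) = 5.77^6.25
ln(A₂/A₁) = ln 5.77 / 0.16 = 1.7527 / 0.16 = 10.9542
A₂/A₁ = e^10.9542 ≈ 57194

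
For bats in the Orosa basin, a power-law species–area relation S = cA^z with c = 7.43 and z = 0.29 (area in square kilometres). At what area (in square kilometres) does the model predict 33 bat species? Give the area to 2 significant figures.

33 = 7.43 × A^0.29  ⇒  A^0.29 = 33/7.43 = 4.441
ln A = ln(4.441) / 0.29 = 1.4910 / 0.29 = 5.1413
A = e^5.1413 ≈ 170.9 square kilometres

170 square kilometres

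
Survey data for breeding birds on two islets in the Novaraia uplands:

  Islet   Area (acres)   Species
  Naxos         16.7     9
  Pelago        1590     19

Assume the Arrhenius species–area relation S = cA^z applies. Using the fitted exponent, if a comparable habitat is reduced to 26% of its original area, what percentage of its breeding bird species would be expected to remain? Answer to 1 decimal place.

80.2%

z = ln(19/9) / ln(1590/16.7) = 0.7472 / 4.5561 = 0.1640
S_new/S_old = (A_new/A_old)^z = 0.26^0.1640 = exp(0.1640 × -1.3471) = 0.8018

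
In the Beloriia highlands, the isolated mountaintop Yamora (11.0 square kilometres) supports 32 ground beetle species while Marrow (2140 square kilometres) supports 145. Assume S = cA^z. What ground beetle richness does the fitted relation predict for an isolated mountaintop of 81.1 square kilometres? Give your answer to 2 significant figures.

57

z = ln(145/32) / ln(2140/11) = 1.5110 / 5.2707 = 0.2867
c = 32 / 11^0.2867 = 32 / 1.989 = 16.09
S₃ = 16.09 × 81.1^0.2867 = 16.09 × 3.526 ≈ 56.74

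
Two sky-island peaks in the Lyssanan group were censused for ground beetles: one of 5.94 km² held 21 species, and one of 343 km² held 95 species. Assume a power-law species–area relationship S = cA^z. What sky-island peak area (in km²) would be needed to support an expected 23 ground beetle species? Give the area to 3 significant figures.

7.59 km²

z = ln(95/21) / ln(343/5.94) = 1.5094 / 4.0560 = 0.3721
c = 21 / 5.94^0.3721 = 21 / 1.941 = 10.82
A = (23/10.82)^(1/0.3721) ⇒ ln A = ln(2.125)/0.3721 = 2.0262
A = e^2.0262 ≈ 7.585 km²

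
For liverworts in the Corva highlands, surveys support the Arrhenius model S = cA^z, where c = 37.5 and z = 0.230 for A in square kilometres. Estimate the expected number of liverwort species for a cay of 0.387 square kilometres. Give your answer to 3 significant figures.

30.1

S = 37.5 × 0.387^0.23 = 37.5 × 0.8038 ≈ 30.14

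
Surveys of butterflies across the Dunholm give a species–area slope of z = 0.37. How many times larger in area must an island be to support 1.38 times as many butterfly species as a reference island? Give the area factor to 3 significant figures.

(A₂/A₁)^0.37 = 1.38, so A₂/A₁ = 1.38^(1/0.37) = 1.38^2.703
ln(A₂/A₁) = ln 1.38 / 0.37 = 0.3221 / 0.37 = 0.8705
A₂/A₁ = e^0.8705 ≈ 2.388

2.39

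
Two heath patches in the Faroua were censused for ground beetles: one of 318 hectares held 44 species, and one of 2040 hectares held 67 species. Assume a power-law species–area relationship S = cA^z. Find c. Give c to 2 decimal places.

z = ln(S₂/S₁) / ln(A₂/A₁) = ln(67/44) / ln(2040/318) = 0.4205 / 1.8587 = 0.2262
c = S₁ / A₁^z = 44 / 318^0.2262 = 44 / 3.683 = 11.95

11.95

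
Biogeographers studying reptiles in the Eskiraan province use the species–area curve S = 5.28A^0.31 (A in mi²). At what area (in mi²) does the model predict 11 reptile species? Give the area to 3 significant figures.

10.7 mi²

11 = 5.28 × A^0.31  ⇒  A^0.31 = 11/5.28 = 2.083
ln A = ln(2.083) / 0.31 = 0.7340 / 0.31 = 2.3676
A = e^2.3676 ≈ 10.67 mi²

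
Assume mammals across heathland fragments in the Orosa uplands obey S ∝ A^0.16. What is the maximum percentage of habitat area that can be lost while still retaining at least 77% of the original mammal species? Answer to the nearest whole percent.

Need (A_new/A_old)^0.16 = 0.77, so A_new/A_old = 0.77^(1/0.16) = 0.77^6.25
ln(A_new/A_old) = ln 0.77 / 0.16 = -0.2614 / 0.16 = -1.6335
A_new/A_old = e^-1.6335 ≈ 0.1952
Fraction that can be lost = 1 − 0.1952 = 0.8048

80%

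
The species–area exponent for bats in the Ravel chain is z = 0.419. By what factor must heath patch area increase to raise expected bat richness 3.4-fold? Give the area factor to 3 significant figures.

18.6

(A₂/A₁)^0.419 = 3.4, so A₂/A₁ = 3.4^(1/0.419) = 3.4^2.387
ln(A₂/A₁) = ln 3.4 / 0.419 = 1.2238 / 0.419 = 2.9207
A₂/A₁ = e^2.9207 ≈ 18.55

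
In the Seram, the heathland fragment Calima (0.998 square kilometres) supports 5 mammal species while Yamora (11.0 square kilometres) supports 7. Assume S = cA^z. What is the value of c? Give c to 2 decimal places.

z = ln(S₂/S₁) / ln(A₂/A₁) = ln(7/5) / ln(11/0.998) = 0.3365 / 2.3999 = 0.1402
c = S₁ / A₁^z = 5 / 0.998^0.1402 = 5 / 0.9997 = 5.001

5.00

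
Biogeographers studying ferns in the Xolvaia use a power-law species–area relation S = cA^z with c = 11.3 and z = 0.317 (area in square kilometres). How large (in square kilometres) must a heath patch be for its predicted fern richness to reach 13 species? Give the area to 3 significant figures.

13 = 11.3 × A^0.317  ⇒  A^0.317 = 13/11.3 = 1.15
ln A = ln(1.15) / 0.317 = 0.1401 / 0.317 = 0.4421
A = e^0.4421 ≈ 1.556 square kilometres

1.56 square kilometres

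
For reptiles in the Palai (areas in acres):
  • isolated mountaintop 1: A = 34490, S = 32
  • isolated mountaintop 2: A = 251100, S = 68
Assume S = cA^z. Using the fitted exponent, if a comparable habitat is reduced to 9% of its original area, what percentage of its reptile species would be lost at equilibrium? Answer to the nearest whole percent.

z = ln(68/32) / ln(251100/34490) = 0.7538 / 1.9852 = 0.3797
S_new/S_old = (A_new/A_old)^z = 0.09^0.3797 = exp(0.3797 × -2.4079) = 0.4008
Fraction lost = 1 − 0.4008 = 0.5992

60%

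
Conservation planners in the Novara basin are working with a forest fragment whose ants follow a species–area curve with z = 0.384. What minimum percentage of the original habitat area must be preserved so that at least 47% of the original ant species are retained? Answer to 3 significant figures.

Need (A_new/A_old)^0.384 = 0.47, so A_new/A_old = 0.47^(1/0.384) = 0.47^2.604
ln(A_new/A_old) = ln 0.47 / 0.384 = -0.7550 / 0.384 = -1.9662
A_new/A_old = e^-1.9662 ≈ 0.14

14.0%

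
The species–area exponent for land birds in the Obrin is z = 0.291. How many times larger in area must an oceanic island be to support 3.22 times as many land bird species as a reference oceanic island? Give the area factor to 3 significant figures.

(A₂/A₁)^0.291 = 3.22, so A₂/A₁ = 3.22^(1/0.291) = 3.22^3.436
ln(A₂/A₁) = ln 3.22 / 0.291 = 1.1694 / 0.291 = 4.0185
A₂/A₁ = e^4.0185 ≈ 55.62

55.6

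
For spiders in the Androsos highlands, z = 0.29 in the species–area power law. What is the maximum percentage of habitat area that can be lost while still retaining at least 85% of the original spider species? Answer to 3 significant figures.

42.9%

Need (A_new/A_old)^0.29 = 0.85, so A_new/A_old = 0.85^(1/0.29) = 0.85^3.448
ln(A_new/A_old) = ln 0.85 / 0.29 = -0.1625 / 0.29 = -0.5604
A_new/A_old = e^-0.5604 ≈ 0.571
Fraction that can be lost = 1 − 0.571 = 0.429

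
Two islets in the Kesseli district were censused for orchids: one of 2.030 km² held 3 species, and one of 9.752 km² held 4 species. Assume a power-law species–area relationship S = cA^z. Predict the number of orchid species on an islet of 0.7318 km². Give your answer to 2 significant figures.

z = ln(4/3) / ln(9.752/2.03) = 0.2877 / 1.5694 = 0.1833
c = 3 / 2.03^0.1833 = 3 / 1.139 = 2.635
S₃ = 2.635 × 0.7318^0.1833 = 2.635 × 0.9444 ≈ 2.488

2.5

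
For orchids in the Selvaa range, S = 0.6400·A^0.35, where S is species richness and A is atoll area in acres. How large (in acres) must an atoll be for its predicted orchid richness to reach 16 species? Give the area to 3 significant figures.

16 = 0.64 × A^0.35  ⇒  A^0.35 = 16/0.64 = 25
ln A = ln(25) / 0.35 = 3.2189 / 0.35 = 9.1968
A = e^9.1968 ≈ 9865 acres

9870 acres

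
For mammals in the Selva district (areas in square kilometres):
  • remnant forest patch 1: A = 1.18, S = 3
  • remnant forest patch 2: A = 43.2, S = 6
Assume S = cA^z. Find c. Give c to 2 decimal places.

2.91

z = ln(S₂/S₁) / ln(A₂/A₁) = ln(6/3) / ln(43.2/1.18) = 0.6931 / 3.6003 = 0.1925
c = S₁ / A₁^z = 3 / 1.18^0.1925 = 3 / 1.032 = 2.906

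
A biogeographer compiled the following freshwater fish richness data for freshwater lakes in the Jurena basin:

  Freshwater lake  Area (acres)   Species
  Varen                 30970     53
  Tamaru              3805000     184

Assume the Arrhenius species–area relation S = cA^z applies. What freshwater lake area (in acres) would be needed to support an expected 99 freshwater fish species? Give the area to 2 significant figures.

z = ln(184/53) / ln(3805000/30970) = 1.2446 / 4.8111 = 0.2587
c = 53 / 30970^0.2587 = 53 / 14.52 = 3.651
A = (99/3.651)^(1/0.2587) ⇒ ln A = ln(27.11)/0.2587 = 12.7560
A = e^12.7560 ≈ 346621 acres

350000 acres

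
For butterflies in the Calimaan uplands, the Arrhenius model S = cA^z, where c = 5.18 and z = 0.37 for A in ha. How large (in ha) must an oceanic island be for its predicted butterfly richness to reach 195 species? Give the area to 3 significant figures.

195 = 5.18 × A^0.37  ⇒  A^0.37 = 195/5.18 = 37.64
ln A = ln(37.64) / 0.37 = 3.6282 / 0.37 = 9.8059
A = e^9.8059 ≈ 18141 ha

18100 ha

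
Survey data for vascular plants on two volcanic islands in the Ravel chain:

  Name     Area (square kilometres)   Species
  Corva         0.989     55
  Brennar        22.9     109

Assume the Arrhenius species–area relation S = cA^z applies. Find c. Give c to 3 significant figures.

z = ln(S₂/S₁) / ln(A₂/A₁) = ln(109/55) / ln(22.9/0.989) = 0.6840 / 3.1422 = 0.2177
c = S₁ / A₁^z = 55 / 0.989^0.2177 = 55 / 0.9976 = 55.13

55.1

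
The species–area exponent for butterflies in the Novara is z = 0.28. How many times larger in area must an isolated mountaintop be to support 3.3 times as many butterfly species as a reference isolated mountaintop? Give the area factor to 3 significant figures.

71.1

(A₂/A₁)^0.28 = 3.3, so A₂/A₁ = 3.3^(1/0.28) = 3.3^3.571
ln(A₂/A₁) = ln 3.3 / 0.28 = 1.1939 / 0.28 = 4.2640
A₂/A₁ = e^4.2640 ≈ 71.09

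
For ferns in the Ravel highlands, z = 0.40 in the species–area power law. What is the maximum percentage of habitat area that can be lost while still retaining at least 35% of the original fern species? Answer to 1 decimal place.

92.8%

Need (A_new/A_old)^0.4 = 0.35, so A_new/A_old = 0.35^(1/0.4) = 0.35^2.5
ln(A_new/A_old) = ln 0.35 / 0.4 = -1.0498 / 0.4 = -2.6246
A_new/A_old = e^-2.6246 ≈ 0.07247
Fraction that can be lost = 1 − 0.07247 = 0.9275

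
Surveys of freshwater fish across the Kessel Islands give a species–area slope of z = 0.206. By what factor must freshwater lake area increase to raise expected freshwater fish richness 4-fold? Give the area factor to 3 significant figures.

837

(A₂/A₁)^0.206 = 4, so A₂/A₁ = 4^(1/0.206) = 4^4.854
ln(A₂/A₁) = ln 4 / 0.206 = 1.3863 / 0.206 = 6.7296
A₂/A₁ = e^6.7296 ≈ 836.8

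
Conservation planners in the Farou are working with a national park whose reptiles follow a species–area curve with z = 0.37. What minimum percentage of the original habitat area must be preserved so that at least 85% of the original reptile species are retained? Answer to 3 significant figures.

Need (A_new/A_old)^0.37 = 0.85, so A_new/A_old = 0.85^(1/0.37) = 0.85^2.703
ln(A_new/A_old) = ln 0.85 / 0.37 = -0.1625 / 0.37 = -0.4392
A_new/A_old = e^-0.4392 ≈ 0.6445

64.5%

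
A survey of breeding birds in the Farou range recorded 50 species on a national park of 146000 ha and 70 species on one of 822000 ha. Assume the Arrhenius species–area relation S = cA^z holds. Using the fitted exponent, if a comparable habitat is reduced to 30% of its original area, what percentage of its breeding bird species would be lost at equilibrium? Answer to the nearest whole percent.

21%

z = ln(70/50) / ln(822000/146000) = 0.3365 / 1.7281 = 0.1947
S_new/S_old = (A_new/A_old)^z = 0.3^0.1947 = exp(0.1947 × -1.2040) = 0.791
Fraction lost = 1 − 0.791 = 0.209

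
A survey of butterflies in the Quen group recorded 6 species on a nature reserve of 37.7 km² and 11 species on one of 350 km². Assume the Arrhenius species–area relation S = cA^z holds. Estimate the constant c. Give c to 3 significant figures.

2.24

z = ln(S₂/S₁) / ln(A₂/A₁) = ln(11/6) / ln(350/37.7) = 0.6061 / 2.2283 = 0.2720
c = S₁ / A₁^z = 6 / 37.7^0.2720 = 6 / 2.684 = 2.235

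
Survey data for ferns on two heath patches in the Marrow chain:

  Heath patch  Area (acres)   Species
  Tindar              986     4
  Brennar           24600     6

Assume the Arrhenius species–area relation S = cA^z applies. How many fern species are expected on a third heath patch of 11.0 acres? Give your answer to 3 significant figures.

2.27

z = ln(6/4) / ln(24600/986) = 0.4055 / 3.2168 = 0.1260
c = 4 / 986^0.1260 = 4 / 2.384 = 1.678
S₃ = 1.678 × 11^0.1260 = 1.678 × 1.353 ≈ 2.27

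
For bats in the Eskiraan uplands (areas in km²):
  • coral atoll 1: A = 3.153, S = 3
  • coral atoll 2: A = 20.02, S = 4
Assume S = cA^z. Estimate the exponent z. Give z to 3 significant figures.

0.156

Taking logs: ln S = ln c + z ln A, so z = (ln S₂ − ln S₁)/(ln A₂ − ln A₁).
z = ln(4/3) / ln(20.02/3.153) = ln(1.333) / ln(6.35) = 0.2877 / 1.8484 = 0.1556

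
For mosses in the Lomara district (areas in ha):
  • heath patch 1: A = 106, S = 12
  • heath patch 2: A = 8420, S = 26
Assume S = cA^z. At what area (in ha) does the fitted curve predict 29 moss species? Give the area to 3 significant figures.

15600 ha

z = ln(26/12) / ln(8420/106) = 0.7732 / 4.3749 = 0.1767
c = 12 / 106^0.1767 = 12 / 2.28 = 5.263
A = (29/5.263)^(1/0.1767) ⇒ ln A = ln(5.51)/0.1767 = 9.6562
A = e^9.6562 ≈ 15619 ha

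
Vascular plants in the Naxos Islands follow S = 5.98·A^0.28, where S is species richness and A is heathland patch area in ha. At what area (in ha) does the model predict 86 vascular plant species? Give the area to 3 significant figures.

86 = 5.98 × A^0.28  ⇒  A^0.28 = 86/5.98 = 14.38
ln A = ln(14.38) / 0.28 = 2.6659 / 0.28 = 9.5212
A = e^9.5212 ≈ 13646 ha

13600 ha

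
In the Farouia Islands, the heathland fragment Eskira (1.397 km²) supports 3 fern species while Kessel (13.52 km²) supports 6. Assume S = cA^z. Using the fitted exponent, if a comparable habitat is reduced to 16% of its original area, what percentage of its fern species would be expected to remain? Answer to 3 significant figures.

57.1%

z = ln(6/3) / ln(13.52/1.397) = 0.6931 / 2.2698 = 0.3054
S_new/S_old = (A_new/A_old)^z = 0.16^0.3054 = exp(0.3054 × -1.8326) = 0.5714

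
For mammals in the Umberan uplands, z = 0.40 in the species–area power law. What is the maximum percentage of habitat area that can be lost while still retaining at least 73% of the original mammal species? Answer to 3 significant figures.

Need (A_new/A_old)^0.4 = 0.73, so A_new/A_old = 0.73^(1/0.4) = 0.73^2.5
ln(A_new/A_old) = ln 0.73 / 0.4 = -0.3147 / 0.4 = -0.7868
A_new/A_old = e^-0.7868 ≈ 0.4553
Fraction that can be lost = 1 − 0.4553 = 0.5447

54.5%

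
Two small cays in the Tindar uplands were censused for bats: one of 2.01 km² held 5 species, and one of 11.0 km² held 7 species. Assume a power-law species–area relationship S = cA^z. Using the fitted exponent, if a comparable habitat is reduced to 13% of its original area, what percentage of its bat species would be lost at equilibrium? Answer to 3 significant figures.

z = ln(7/5) / ln(11/2.01) = 0.3365 / 1.6998 = 0.1980
S_new/S_old = (A_new/A_old)^z = 0.13^0.1980 = exp(0.1980 × -2.0402) = 0.6677
Fraction lost = 1 − 0.6677 = 0.3323

33.2%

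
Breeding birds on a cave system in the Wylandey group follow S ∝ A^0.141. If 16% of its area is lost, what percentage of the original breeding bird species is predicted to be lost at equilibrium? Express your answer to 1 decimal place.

S_new/S_old = (A_new/A_old)^z = 0.84^0.141
= exp(0.141 × ln 0.84) = exp(0.141 × -0.1744) = exp(-0.0246) ≈ 0.9757
Fraction lost = 1 − 0.9757 = 0.02428

2.4%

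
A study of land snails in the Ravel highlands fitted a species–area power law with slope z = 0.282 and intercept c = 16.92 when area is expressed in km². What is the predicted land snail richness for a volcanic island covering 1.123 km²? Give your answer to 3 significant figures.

17.5

S = 16.92 × 1.123^0.282 = 16.92 × 1.033 ≈ 17.48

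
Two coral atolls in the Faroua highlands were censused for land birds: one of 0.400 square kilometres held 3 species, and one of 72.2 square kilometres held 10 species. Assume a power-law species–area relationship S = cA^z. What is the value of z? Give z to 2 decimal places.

0.23

Taking logs: ln S = ln c + z ln A, so z = (ln S₂ − ln S₁)/(ln A₂ − ln A₁).
z = ln(10/3) / ln(72.2/0.4) = ln(3.333) / ln(180.5) = 1.2040 / 5.1957 = 0.2317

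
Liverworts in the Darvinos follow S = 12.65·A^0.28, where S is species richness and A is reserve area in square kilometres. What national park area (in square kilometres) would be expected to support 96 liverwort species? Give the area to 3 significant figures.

1390 square kilometres

96 = 12.65 × A^0.28  ⇒  A^0.28 = 96/12.65 = 7.589
ln A = ln(7.589) / 0.28 = 2.0267 / 0.28 = 7.2382
A = e^7.2382 ≈ 1392 square kilometres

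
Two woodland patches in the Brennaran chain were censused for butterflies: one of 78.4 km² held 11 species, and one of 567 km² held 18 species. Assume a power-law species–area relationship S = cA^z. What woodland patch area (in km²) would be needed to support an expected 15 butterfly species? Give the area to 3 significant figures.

273 km²

z = ln(18/11) / ln(567/78.4) = 0.4925 / 1.9785 = 0.2489
c = 11 / 78.4^0.2489 = 11 / 2.962 = 3.714
A = (15/3.714)^(1/0.2489) ⇒ ln A = ln(4.038)/0.2489 = 5.6079
A = e^5.6079 ≈ 272.6 km²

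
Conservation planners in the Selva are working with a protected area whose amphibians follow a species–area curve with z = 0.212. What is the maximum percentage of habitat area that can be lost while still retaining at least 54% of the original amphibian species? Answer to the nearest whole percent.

Need (A_new/A_old)^0.212 = 0.54, so A_new/A_old = 0.54^(1/0.212) = 0.54^4.717
ln(A_new/A_old) = ln 0.54 / 0.212 = -0.6162 / 0.212 = -2.9065
A_new/A_old = e^-2.9065 ≈ 0.05466
Fraction that can be lost = 1 − 0.05466 = 0.9453

95%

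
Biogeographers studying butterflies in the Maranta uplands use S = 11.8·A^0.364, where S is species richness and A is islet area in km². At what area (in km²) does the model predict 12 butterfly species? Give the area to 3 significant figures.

1.05 km²

12 = 11.8 × A^0.364  ⇒  A^0.364 = 12/11.8 = 1.017
ln A = ln(1.017) / 0.364 = 0.0168 / 0.364 = 0.0462
A = e^0.0462 ≈ 1.047 km²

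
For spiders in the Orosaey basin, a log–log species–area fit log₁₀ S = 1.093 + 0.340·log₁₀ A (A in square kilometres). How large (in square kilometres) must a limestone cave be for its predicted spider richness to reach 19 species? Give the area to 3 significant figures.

19 = 12.39 × A^0.34  ⇒  A^0.34 = 19/12.39 = 1.534
ln A = ln(1.534) / 0.34 = 0.4277 / 0.34 = 1.2580
A = e^1.2580 ≈ 3.518 square kilometres

3.52 square kilometres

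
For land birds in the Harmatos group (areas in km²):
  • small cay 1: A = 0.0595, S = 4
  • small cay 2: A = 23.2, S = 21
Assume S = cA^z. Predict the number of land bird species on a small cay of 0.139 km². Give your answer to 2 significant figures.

5.1

z = ln(21/4) / ln(23.2/0.0595) = 1.6582 / 5.9659 = 0.2779
c = 4 / 0.0595^0.2779 = 4 / 0.4564 = 8.764
S₃ = 8.764 × 0.139^0.2779 = 8.764 × 0.5778 ≈ 5.064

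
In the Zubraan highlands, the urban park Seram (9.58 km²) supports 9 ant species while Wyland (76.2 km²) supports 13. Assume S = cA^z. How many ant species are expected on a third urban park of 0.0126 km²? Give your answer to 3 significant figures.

z = ln(13/9) / ln(76.2/9.58) = 0.3677 / 2.0737 = 0.1773
c = 9 / 9.58^0.1773 = 9 / 1.493 = 6.029
S₃ = 6.029 × 0.0126^0.1773 = 6.029 × 0.4604 ≈ 2.776

2.78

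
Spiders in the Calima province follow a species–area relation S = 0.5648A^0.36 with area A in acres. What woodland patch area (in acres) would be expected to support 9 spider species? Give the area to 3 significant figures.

9 = 0.5648 × A^0.36  ⇒  A^0.36 = 9/0.5648 = 15.93
ln A = ln(15.93) / 0.36 = 2.7685 / 0.36 = 7.6903
A = e^7.6903 ≈ 2187 acres

2190 acres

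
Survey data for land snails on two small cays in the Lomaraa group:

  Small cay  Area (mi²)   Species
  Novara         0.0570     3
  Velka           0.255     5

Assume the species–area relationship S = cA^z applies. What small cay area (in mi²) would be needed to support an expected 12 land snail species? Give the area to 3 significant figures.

3.32 mi²

z = ln(5/3) / ln(0.255/0.057) = 0.5108 / 1.4982 = 0.3410
c = 3 / 0.057^0.3410 = 3 / 0.3765 = 7.967
A = (12/7.967)^(1/0.3410) ⇒ ln A = ln(1.506)/0.3410 = 1.2012
A = e^1.2012 ≈ 3.324 mi²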